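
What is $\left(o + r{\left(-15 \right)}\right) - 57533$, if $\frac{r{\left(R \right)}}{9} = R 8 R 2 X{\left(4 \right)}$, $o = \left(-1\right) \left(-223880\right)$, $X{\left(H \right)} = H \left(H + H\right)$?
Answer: $1203147$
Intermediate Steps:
$X{\left(H \right)} = 2 H^{2}$ ($X{\left(H \right)} = H 2 H = 2 H^{2}$)
$o = 223880$
$r{\left(R \right)} = 4608 R^{2}$ ($r{\left(R \right)} = 9 R 8 R 2 \cdot 2 \cdot 4^{2} = 9 \cdot 8 R 2 R 2 \cdot 16 = 9 \cdot 8 R 2 R 32 = 9 \cdot 8 R 64 R = 9 \cdot 512 R^{2} = 4608 R^{2}$)
$\left(o + r{\left(-15 \right)}\right) - 57533 = \left(223880 + 4608 \left(-15\right)^{2}\right) - 57533 = \left(223880 + 4608 \cdot 225\right) - 57533 = \left(223880 + 1036800\right) - 57533 = 1260680 - 57533 = 1203147$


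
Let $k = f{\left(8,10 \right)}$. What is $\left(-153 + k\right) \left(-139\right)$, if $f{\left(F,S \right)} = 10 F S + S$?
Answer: $-91323$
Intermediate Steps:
$f{\left(F,S \right)} = S + 10 F S$ ($f{\left(F,S \right)} = 10 F S + S = S + 10 F S$)
$k = 810$ ($k = 10 \left(1 + 10 \cdot 8\right) = 10 \left(1 + 80\right) = 10 \cdot 81 = 810$)
$\left(-153 + k\right) \left(-139\right) = \left(-153 + 810\right) \left(-139\right) = 657 \left(-139\right) = -91323$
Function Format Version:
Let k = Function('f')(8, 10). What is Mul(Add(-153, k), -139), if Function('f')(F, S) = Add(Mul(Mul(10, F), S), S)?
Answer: -91323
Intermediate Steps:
Function('f')(F, S) = Add(S, Mul(10, F, S)) (Function('f')(F, S) = Add(Mul(10, F, S), S) = Add(S, Mul(10, F, S)))
k = 810 (k = Mul(10, Add(1, Mul(10, 8))) = Mul(10, Add(1, 80)) = Mul(10, 81) = 810)
Mul(Add(-153, k), -139) = Mul(Add(-153, 810), -139) = Mul(657, -139) = -91323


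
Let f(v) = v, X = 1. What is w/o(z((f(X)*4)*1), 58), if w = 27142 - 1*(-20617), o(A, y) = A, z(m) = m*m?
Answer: 47759/16 ≈ 2984.9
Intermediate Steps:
z(m) = m²
w = 47759 (w = 27142 + 20617 = 47759)
w/o(z((f(X)*4)*1), 58) = 47759/(((1*4)*1)²) = 47759/((4*1)²) = 47759/(4²) = 47759/16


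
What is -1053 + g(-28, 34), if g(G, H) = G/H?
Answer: -17915/17 ≈ -1053.8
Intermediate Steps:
-1053 + g(-28, 34) = -1053 - 28/34 = -1053 - 28*1/34 = -1053 - 14/17 = -17915/17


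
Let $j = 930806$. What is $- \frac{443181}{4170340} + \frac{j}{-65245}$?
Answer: $- \frac{782138567677}{54418766660} \approx -14.373$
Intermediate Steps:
$- \frac{443181}{4170340} + \frac{j}{-65245} = - \frac{443181}{4170340} + \frac{930806}{-65245} = \left(-443181\right) \frac{1}{4170340} + 930806 \left(- \frac{1}{65245}\right) = - \frac{443181}{4170340} - \frac{930806}{65245} = - \frac{782138567677}{54418766660}$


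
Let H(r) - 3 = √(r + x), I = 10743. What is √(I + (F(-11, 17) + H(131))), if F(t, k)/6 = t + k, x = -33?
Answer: √(10782 + 7*√2) ≈ 103.88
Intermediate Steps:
F(t, k) = 6*k + 6*t (F(t, k) = 6*(t + k) = 6*(k + t) = 6*k + 6*t)
H(r) = 3 + √(-33 + r) (H(r) = 3 + √(r - 33) = 3 + √(-33 + r))
√(I + (F(-11, 17) + H(131))) = √(10743 + ((6*17 + 6*(-11)) + (3 + √(-33 + 131)))) = √(10743 + ((102 - 66) + (3 + √98))) = √(10743 + (36 + (3 + 7*√2))) = √(10743 + (39 + 7*√2)) = √(10782 + 7*√2)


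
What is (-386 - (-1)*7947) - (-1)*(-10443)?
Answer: -2882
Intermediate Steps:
(-386 - (-1)*7947) - (-1)*(-10443) = (-386 - 1*(-7947)) - 1*10443 = (-386 + 7947) - 10443 = 7561 - 10443 = -2882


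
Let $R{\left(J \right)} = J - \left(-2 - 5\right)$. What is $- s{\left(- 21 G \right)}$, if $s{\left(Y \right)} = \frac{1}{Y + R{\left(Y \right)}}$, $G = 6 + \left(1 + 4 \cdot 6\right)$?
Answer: $\frac{1}{1295} \approx 0.0007722$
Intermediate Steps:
$R{\left(J \right)} = 7 + J$ ($R{\left(J \right)} = J - -7 = J + 7 = 7 + J$)
$G = 31$ ($G = 6 + \left(1 + 24\right) = 6 + 25 = 31$)
$s{\left(Y \right)} = \frac{1}{7 + 2 Y}$ ($s{\left(Y \right)} = \frac{1}{Y + \left(7 + Y\right)} = \frac{1}{7 + 2 Y}$)
$- s{\left(- 21 G \right)} = - \frac{1}{7 + 2 \left(\left(-21\right) 31\right)} = - \frac{1}{7 + 2 \left(-651\right)} = - \frac{1}{7 - 1302} = - \frac{1}{-1295} = \left(-1\right) \left(- \frac{1}{1295}\right) = \frac{1}{1295}$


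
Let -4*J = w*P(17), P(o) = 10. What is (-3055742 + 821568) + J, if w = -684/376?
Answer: -420023857/188 ≈ -2.2342e+6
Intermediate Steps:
w = -171/94 (w = -684*1/376 = -171/94 ≈ -1.8191)
J = 855/188 (J = -(-171)*10/376 = -¼*(-855/47) = 855/188 ≈ 4.5479)
(-3055742 + 821568) + J = (-3055742 + 821568) + 855/188 = -2234174 + 855/188 = -420023857/188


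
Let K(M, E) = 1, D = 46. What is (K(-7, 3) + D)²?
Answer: 2209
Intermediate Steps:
(K(-7, 3) + D)² = (1 + 46)² = 47² = 2209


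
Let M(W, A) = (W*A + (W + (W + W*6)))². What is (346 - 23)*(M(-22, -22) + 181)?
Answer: 30699535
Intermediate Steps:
M(W, A) = (8*W + A*W)² (M(W, A) = (A*W + (W + (W + 6*W)))² = (A*W + (W + 7*W))² = (A*W + 8*W)² = (8*W + A*W)²)
(346 - 23)*(M(-22, -22) + 181) = (346 - 23)*((-22)²*(8 - 22)² + 181) = 323*(484*(-14)² + 181) = 323*(484*196 + 181) = 323*(94864 + 181) = 323*95045 = 30699535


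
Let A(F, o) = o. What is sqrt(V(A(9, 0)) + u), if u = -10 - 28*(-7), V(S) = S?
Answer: sqrt(186) ≈ 13.638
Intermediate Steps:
u = 186 (u = -10 + 196 = 186)
sqrt(V(A(9, 0)) + u) = sqrt(0 + 186) = sqrt(186)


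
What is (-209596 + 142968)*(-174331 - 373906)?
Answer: 36527934836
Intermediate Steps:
(-209596 + 142968)*(-174331 - 373906) = -66628*(-548237) = 36527934836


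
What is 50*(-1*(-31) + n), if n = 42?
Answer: 3650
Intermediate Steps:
50*(-1*(-31) + n) = 50*(-1*(-31) + 42) = 50*(31 + 42) = 50*73 = 3650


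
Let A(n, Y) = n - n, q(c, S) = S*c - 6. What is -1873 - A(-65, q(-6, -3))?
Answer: -1873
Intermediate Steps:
q(c, S) = -6 + S*c
A(n, Y) = 0
-1873 - A(-65, q(-6, -3)) = -1873 - 1*0 = -1873 + 0 = -1873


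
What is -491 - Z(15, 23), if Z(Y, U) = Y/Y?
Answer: -492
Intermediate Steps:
Z(Y, U) = 1
-491 - Z(15, 23) = -491 - 1*1 = -491 - 1 = -492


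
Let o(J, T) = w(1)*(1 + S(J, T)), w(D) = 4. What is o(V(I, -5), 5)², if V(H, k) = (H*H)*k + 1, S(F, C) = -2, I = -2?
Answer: 16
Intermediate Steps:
V(H, k) = 1 + k*H² (V(H, k) = H²*k + 1 = k*H² + 1 = 1 + k*H²)
o(J, T) = -4 (o(J, T) = 4*(1 - 2) = 4*(-1) = -4)
o(V(I, -5), 5)² = (-4)² = 16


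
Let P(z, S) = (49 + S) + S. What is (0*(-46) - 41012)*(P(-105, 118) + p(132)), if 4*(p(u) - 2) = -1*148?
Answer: -10253000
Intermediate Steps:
p(u) = -35 (p(u) = 2 + (-1*148)/4 = 2 + (¼)*(-148) = 2 - 37 = -35)
P(z, S) = 49 + 2*S
(0*(-46) - 41012)*(P(-105, 118) + p(132)) = (0*(-46) - 41012)*((49 + 2*118) - 35) = (0 - 41012)*((49 + 236) - 35) = -41012*(285 - 35) = -41012*250 = -10253000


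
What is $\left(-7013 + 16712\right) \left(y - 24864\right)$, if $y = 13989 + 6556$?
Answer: $-41889981$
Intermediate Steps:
$y = 20545$
$\left(-7013 + 16712\right) \left(y - 24864\right) = \left(-7013 + 16712\right) \left(20545 - 24864\right) = 9699 \left(-4319\right) = -41889981$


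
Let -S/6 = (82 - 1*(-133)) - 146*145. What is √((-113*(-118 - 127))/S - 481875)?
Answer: I*√33855521657122/8382 ≈ 694.17*I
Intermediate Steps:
S = 125730 (S = -6*((82 - 1*(-133)) - 146*145) = -6*((82 + 133) - 21170) = -6*(215 - 21170) = -6*(-20955) = 125730)
√((-113*(-118 - 127))/S - 481875) = √(-113*(-118 - 127)/125730 - 481875) = √(-113*(-245)*(1/125730) - 481875) = √(27685*(1/125730) - 481875) = √(5537/25146 - 481875) = √(-12117223213/25146) = I*√33855521657122/8382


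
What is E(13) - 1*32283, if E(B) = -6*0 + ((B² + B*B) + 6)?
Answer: -31939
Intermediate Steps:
E(B) = 6 + 2*B² (E(B) = 0 + ((B² + B²) + 6) = 0 + (2*B² + 6) = 0 + (6 + 2*B²) = 6 + 2*B²)
E(13) - 1*32283 = (6 + 2*13²) - 1*32283 = (6 + 2*169) - 32283 = (6 + 338) - 32283 = 344 - 32283 = -31939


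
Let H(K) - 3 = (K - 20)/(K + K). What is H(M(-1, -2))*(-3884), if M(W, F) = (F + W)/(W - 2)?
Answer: 25246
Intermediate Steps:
M(W, F) = (F + W)/(-2 + W)
H(K) = 3 + (-20 + K)/(2*K) (H(K) = 3 + (K - 20)/(K + K) = 3 + (-20 + K)/((2*K)) = 3 + (-20 + K)*(1/(2*K)) = 3 + (-20 + K)/(2*K))
H(M(-1, -2))*(-3884) = (7/2 - 10/((-2 - 1)/(-2 - 1)))*(-3884) = (7/2 - 10/1)*(-3884) = (7/2 - 10*1)*(-3884) = (7/2 - 10)*(-3884) = -13/2*(-3884) = 25246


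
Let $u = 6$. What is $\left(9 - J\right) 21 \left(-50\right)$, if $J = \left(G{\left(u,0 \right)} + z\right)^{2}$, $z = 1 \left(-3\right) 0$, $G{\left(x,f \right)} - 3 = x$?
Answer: $75600$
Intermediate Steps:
$G{\left(x,f \right)} = 3 + x$
$z = 0$ ($z = \left(-3\right) 0 = 0$)
$J = 81$ ($J = \left(\left(3 + 6\right) + 0\right)^{2} = \left(9 + 0\right)^{2} = 9^{2} = 81$)
$\left(9 - J\right) 21 \left(-50\right) = \left(9 - 81\right) 21 \left(-50\right) = \left(-72\right) 21 \left(-50\right) = \left(-1512\right) \left(-50\right) = 75600$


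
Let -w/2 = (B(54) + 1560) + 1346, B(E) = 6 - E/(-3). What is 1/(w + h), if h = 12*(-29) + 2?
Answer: -1/6206 ≈ -0.00016113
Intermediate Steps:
B(E) = 6 + E/3 (B(E) = 6 - E*(-1)/3 = 6 - (-1)*E/3 = 6 + E/3)
h = -346 (h = -348 + 2 = -346)
w = -5860 (w = -2*(((6 + (⅓)*54) + 1560) + 1346) = -2*(((6 + 18) + 1560) + 1346) = -2*((24 + 1560) + 1346) = -2*(1584 + 1346) = -2*2930 = -5860)
1/(w + h) = 1/(-5860 - 346) = 1/(-6206) = -1/6206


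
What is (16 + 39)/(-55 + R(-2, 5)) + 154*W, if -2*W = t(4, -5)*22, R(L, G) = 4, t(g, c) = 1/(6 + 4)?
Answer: -43472/255 ≈ -170.48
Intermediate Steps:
t(g, c) = 1/10
W = -11/10 (W = -22/20 = -1/2*11/5 = -11/10 ≈ -1.1000)
(16 + 39)/(-55 + R(-2, 5)) + 154*W = (16 + 39)/(-55 + 4) + 154*(-11/10) = 55/(-51) - 847/5 = 55*(-1/51) - 847/5 = -55/51 - 847/5 = -43472/255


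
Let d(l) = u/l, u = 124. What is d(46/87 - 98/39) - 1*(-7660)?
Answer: 1420733/187 ≈ 7597.5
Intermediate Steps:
d(l) = 124/l
d(46/87 - 98/39) - 1*(-7660) = 124/(46/87 - 98/39) - 1*(-7660) = 124/(46*(1/87) - 98*1/39) + 7660 = 124/(46/87 - 98/39) + 7660 = 124/(-748/377) + 7660 = 124*(-377/748) + 7660 = -11687/187 + 7660 = 1420733/187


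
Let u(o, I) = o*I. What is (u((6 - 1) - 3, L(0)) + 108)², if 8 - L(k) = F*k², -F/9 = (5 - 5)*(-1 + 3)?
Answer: 15376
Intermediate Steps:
F = 0 (F = -9*(5 - 5)*(-1 + 3) = -0*2 = -9*0 = 0)
L(k) = 8 (L(k) = 8 - 0*k² = 8 - 1*0 = 8 + 0 = 8)
u(o, I) = I*o
(u((6 - 1) - 3, L(0)) + 108)² = (8*((6 - 1) - 3) + 108)² = (8*(5 - 3) + 108)² = (8*2 + 108)² = (16 + 108)² = 124² = 15376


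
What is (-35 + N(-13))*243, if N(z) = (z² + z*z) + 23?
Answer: 79218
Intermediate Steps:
N(z) = 23 + 2*z² (N(z) = (z² + z²) + 23 = 2*z² + 23 = 23 + 2*z²)
(-35 + N(-13))*243 = (-35 + (23 + 2*(-13)²))*243 = (-35 + (23 + 2*169))*243 = (-35 + (23 + 338))*243 = (-35 + 361)*243 = 326*243 = 79218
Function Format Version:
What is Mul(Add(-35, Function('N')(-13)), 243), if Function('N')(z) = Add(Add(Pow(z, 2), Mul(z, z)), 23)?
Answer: 79218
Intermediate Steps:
Function('N')(z) = Add(23, Mul(2, Pow(z, 2))) (Function('N')(z) = Add(Add(Pow(z, 2), Pow(z, 2)), 23) = Add(Mul(2, Pow(z, 2)), 23) = Add(23, Mul(2, Pow(z, 2))))
Mul(Add(-35, Function('N')(-13)), 243) = Mul(Add(-35, Add(23, Mul(2, Pow(-13, 2)))), 243) = Mul(Add(-35, Add(23, Mul(2, 169))), 243) = Mul(Add(-35, Add(23, 338)), 243) = Mul(Add(-35, 361), 243) = Mul(326, 243) = 79218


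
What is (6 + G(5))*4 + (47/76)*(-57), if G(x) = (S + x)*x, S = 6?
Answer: 835/4 ≈ 208.75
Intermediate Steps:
G(x) = x*(6 + x) (G(x) = (6 + x)*x = x*(6 + x))
(6 + G(5))*4 + (47/76)*(-57) = (6 + 5*(6 + 5))*4 + (47/76)*(-57) = (6 + 5*11)*4 + (47*(1/76))*(-57) = (6 + 55)*4 + (47/76)*(-57) = 61*4 - 141/4 = 244 - 141/4 = 835/4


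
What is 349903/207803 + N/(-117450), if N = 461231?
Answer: -54749078143/24406462350 ≈ -2.2432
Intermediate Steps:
349903/207803 + N/(-117450) = 349903/207803 + 461231/(-117450) = 349903*(1/207803) + 461231*(-1/117450) = 349903/207803 - 461231/117450 = -54749078143/24406462350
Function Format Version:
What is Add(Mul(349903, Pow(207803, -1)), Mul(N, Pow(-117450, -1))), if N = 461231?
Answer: Rational(-54749078143, 24406462350) ≈ -2.2432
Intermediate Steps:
Add(Mul(349903, Pow(207803, -1)), Mul(N, Pow(-117450, -1))) = Add(Mul(349903, Pow(207803, -1)), Mul(461231, Pow(-117450, -1))) = Add(Mul(349903, Rational(1, 207803)), Mul(461231, Rational(-1, 117450))) = Add(Rational(349903, 207803), Rational(-461231, 117450)) = Rational(-54749078143, 24406462350)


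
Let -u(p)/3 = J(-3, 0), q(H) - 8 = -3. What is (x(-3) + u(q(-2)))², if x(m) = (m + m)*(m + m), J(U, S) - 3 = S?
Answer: 729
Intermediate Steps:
q(H) = 5 (q(H) = 8 - 3 = 5)
J(U, S) = 3 + S
x(m) = 4*m² (x(m) = (2*m)*(2*m) = 4*m²)
u(p) = -9 (u(p) = -3*(3 + 0) = -3*3 = -9)
(x(-3) + u(q(-2)))² = (4*(-3)² - 9)² = (4*9 - 9)² = (36 - 9)² = 27² = 729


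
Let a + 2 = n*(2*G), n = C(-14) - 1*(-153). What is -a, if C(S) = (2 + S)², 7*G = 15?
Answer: -8896/7 ≈ -1270.9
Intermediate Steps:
G = 15/7 (G = (⅐)*15 = 15/7 ≈ 2.1429)
n = 297 (n = (2 - 14)² - 1*(-153) = (-12)² + 153 = 144 + 153 = 297)
a = 8896/7 (a = -2 + 297*(2*(15/7)) = -2 + 297*(30/7) = -2 + 8910/7 = 8896/7 ≈ 1270.9)
-a = -1*8896/7 = -8896/7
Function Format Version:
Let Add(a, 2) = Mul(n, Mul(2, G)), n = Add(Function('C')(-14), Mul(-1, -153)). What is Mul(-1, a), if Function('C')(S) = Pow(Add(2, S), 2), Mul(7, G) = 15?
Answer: Rational(-8896, 7) ≈ -1270.9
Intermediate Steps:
G = Rational(15, 7) (G = Mul(Rational(1, 7), 15) = Rational(15, 7) ≈ 2.1429)
n = 297 (n = Add(Pow(Add(2, -14), 2), Mul(-1, -153)) = Add(Pow(-12, 2), 153) = Add(144, 153) = 297)
a = Rational(8896, 7) (a = Add(-2, Mul(297, Mul(2, Rational(15, 7)))) = Add(-2, Mul(297, Rational(30, 7))) = Add(-2, Rational(8910, 7)) = Rational(8896, 7) ≈ 1270.9)
Mul(-1, a) = Mul(-1, Rational(8896, 7)) = Rational(-8896, 7)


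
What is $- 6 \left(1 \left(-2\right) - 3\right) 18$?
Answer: $540$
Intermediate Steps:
$- 6 \left(1 \left(-2\right) - 3\right) 18 = - 6 \left(-2 - 3\right) 18 = \left(-6\right) \left(-5\right) 18 = 30 \cdot 18 = 540$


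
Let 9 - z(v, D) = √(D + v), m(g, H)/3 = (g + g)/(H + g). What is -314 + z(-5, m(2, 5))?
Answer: -305 - I*√161/7 ≈ -305.0 - 1.8127*I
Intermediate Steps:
m(g, H) = 6*g/(H + g) (m(g, H) = 3*((g + g)/(H + g)) = 3*((2*g)/(H + g)) = 3*(2*g/(H + g)) = 6*g/(H + g))
z(v, D) = 9 - √(D + v)
-314 + z(-5, m(2, 5)) = -314 + (9 - √(6*2/(5 + 2) - 5)) = -314 + (9 - √(6*2/7 - 5)) = -314 + (9 - √(6*2*(⅐) - 5)) = -314 + (9 - √(12/7 - 5)) = -314 + (9 - √(-23/7)) = -314 + (9 - I*√161/7) = -305 - I*√161/7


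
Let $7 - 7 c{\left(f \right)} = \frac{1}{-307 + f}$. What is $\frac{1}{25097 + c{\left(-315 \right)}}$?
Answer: $\frac{4354}{109276693} \approx 3.9844 \cdot 10^{-5}$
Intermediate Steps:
$c{\left(f \right)} = 1 - \frac{1}{7 \left(-307 + f\right)}$
$\frac{1}{25097 + c{\left(-315 \right)}} = \frac{1}{25097 + \frac{- \frac{2150}{7} - 315}{-307 - 315}} = \frac{1}{25097 + \frac{1}{-622} \left(- \frac{4355}{7}\right)} = \frac{1}{25097 - - \frac{4355}{4354}} = \frac{1}{25097 + \frac{4355}{4354}} = \frac{1}{\frac{109276693}{4354}} = \frac{4354}{109276693}$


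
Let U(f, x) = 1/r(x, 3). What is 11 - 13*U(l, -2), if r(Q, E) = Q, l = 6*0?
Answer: 35/2 ≈ 17.500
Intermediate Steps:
l = 0
U(f, x) = 1/x
11 - 13*U(l, -2) = 11 - 13/(-2) = 11 - 13*(-½) = 11 + 13/2 = 35/2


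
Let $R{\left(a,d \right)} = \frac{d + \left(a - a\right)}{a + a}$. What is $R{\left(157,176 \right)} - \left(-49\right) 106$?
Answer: $\frac{815546}{157} \approx 5194.6$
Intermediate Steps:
$R{\left(a,d \right)} = \frac{d}{2 a}$ ($R{\left(a,d \right)} = \frac{d + 0}{2 a} = d \frac{1}{2 a} = \frac{d}{2 a}$)
$R{\left(157,176 \right)} - \left(-49\right) 106 = \frac{1}{2} \cdot 176 \cdot \frac{1}{157} - \left(-49\right) 106 = \frac{1}{2} \cdot 176 \cdot \frac{1}{157} - -5194 = \frac{88}{157} + 5194 = \frac{815546}{157}$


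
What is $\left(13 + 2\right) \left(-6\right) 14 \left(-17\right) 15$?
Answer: $321300$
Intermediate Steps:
$\left(13 + 2\right) \left(-6\right) 14 \left(-17\right) 15 = 15 \left(-6\right) \left(\left(-238\right) 15\right) = \left(-90\right) \left(-3570\right) = 321300$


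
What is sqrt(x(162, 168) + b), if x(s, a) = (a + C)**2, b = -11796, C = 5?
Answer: sqrt(18133) ≈ 134.66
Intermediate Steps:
x(s, a) = (5 + a)**2 (x(s, a) = (a + 5)**2 = (5 + a)**2)
sqrt(x(162, 168) + b) = sqrt((5 + 168)**2 - 11796) = sqrt(173**2 - 11796) = sqrt(29929 - 11796) = sqrt(18133)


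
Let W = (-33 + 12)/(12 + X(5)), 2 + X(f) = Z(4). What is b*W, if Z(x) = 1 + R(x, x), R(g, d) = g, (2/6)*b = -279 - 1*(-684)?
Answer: -1701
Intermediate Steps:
b = 1215 (b = 3*(-279 - 1*(-684)) = 3*(-279 + 684) = 3*405 = 1215)
Z(x) = 1 + x
X(f) = 3 (X(f) = -2 + (1 + 4) = -2 + 5 = 3)
W = -7/5 (W = (-33 + 12)/(12 + 3) = -21/15 = -21*1/15 = -7/5 ≈ -1.4000)
b*W = 1215*(-7/5) = -1701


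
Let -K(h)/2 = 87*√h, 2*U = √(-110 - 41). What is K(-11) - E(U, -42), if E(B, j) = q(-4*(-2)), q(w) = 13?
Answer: -13 - 174*I*√11 ≈ -13.0 - 577.09*I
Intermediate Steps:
U = I*√151/2 (U = √(-110 - 41)/2 = √(-151)/2 = (I*√151)/2 = I*√151/2 ≈ 6.1441*I)
K(h) = -174*√h
E(B, j) = 13
K(-11) - E(U, -42) = -174*I*√11 - 1*13 = -174*I*√11 - 13 = -13 - 174*I*√11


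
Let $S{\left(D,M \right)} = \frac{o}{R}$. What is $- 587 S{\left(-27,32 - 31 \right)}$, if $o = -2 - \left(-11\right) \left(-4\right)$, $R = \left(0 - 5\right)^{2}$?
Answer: $\frac{27002}{25} \approx 1080.1$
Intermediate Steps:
$R = 25$ ($R = \left(-5\right)^{2} = 25$)
$o = -46$ ($o = -2 - 44 = -46$)
$S{\left(D,M \right)} = - \frac{46}{25}$
$- 587 S{\left(-27,32 - 31 \right)} = \left(-587\right) \left(- \frac{46}{25}\right) = \frac{27002}{25}$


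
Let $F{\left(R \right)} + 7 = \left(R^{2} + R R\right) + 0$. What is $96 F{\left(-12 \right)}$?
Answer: $26976$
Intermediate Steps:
$F{\left(R \right)} = -7 + 2 R^{2}$ ($F{\left(R \right)} = -7 + \left(\left(R^{2} + R R\right) + 0\right) = -7 + \left(\left(R^{2} + R^{2}\right) + 0\right) = -7 + \left(2 R^{2} + 0\right) = -7 + 2 R^{2}$)
$96 F{\left(-12 \right)} = 96 \left(-7 + 2 \left(-12\right)^{2}\right) = 96 \left(-7 + 2 \cdot 144\right) = 96 \left(-7 + 288\right) = 96 \cdot 281 = 26976$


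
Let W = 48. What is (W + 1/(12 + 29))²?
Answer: 3876961/1681 ≈ 2306.3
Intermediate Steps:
(W + 1/(12 + 29))² = (48 + 1/(12 + 29))² = (48 + 1/41)² = (1969/41)² = 3876961/1681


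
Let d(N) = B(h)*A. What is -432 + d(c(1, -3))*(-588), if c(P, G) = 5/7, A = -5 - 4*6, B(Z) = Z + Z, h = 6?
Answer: 204192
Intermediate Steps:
B(Z) = 2*Z
A = -29 (A = -5 - 24 = -29)
c(P, G) = 5/7 (c(P, G) = 5*(⅐) = 5/7)
d(N) = -348 (d(N) = (2*6)*(-29) = 12*(-29) = -348)
-432 + d(c(1, -3))*(-588) = -432 - 348*(-588) = -432 + 204624 = 204192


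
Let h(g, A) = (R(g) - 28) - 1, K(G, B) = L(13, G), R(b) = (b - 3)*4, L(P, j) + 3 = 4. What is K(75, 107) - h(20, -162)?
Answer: -38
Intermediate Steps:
L(P, j) = 1 (L(P, j) = -3 + 4 = 1)
R(b) = -12 + 4*b (R(b) = (-3 + b)*4 = -12 + 4*b)
K(G, B) = 1
h(g, A) = -41 + 4*g (h(g, A) = ((-12 + 4*g) - 28) - 1 = (-40 + 4*g) - 1 = -41 + 4*g)
K(75, 107) - h(20, -162) = 1 - (-41 + 4*20) = 1 - (-41 + 80) = 1 - 1*39 = 1 - 39 = -38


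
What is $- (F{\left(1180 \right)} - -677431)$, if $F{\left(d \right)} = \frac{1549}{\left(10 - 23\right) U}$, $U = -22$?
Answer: $- \frac{193746815}{286} \approx -6.7744 \cdot 10^{5}$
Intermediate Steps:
$F{\left(d \right)} = \frac{1549}{286}$ ($F{\left(d \right)} = \frac{1549}{\left(10 - 23\right) \left(-22\right)} = \frac{1549}{\left(-13\right) \left(-22\right)} = \frac{1549}{286}$)
$- (F{\left(1180 \right)} - -677431) = - (\frac{1549}{286} - -677431) = - (\frac{1549}{286} + 677431) = \left(-1\right) \frac{193746815}{286} = - \frac{193746815}{286}$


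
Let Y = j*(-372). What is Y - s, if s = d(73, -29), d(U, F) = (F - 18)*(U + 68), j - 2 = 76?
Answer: -22389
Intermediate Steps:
j = 78 (j = 2 + 76 = 78)
d(U, F) = (-18 + F)*(68 + U)
s = -6627 (s = -1224 - 18*73 + 68*(-29) - 29*73 = -1224 - 1314 - 1972 - 2117 = -6627)
Y = -29016 (Y = 78*(-372) = -29016)
Y - s = -29016 - 1*(-6627) = -29016 + 6627 = -22389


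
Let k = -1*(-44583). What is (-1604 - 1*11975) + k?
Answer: 31004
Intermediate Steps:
k = 44583
(-1604 - 1*11975) + k = (-1604 - 1*11975) + 44583 = (-1604 - 11975) + 44583 = -13579 + 44583 = 31004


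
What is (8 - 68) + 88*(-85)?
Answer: -7540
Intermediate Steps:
(8 - 68) + 88*(-85) = -60 - 7480 = -7540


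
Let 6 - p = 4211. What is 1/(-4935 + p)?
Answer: -1/9140 ≈ -0.00010941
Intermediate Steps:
p = -4205 (p = 6 - 1*4211 = 6 - 4211 = -4205)
1/(-4935 + p) = 1/(-4935 - 4205) = 1/(-9140) = -1/9140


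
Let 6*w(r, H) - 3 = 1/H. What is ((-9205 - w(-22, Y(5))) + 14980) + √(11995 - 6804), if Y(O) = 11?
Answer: 190558/33 + √5191 ≈ 5846.5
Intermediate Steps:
w(r, H) = ½ + 1/(6*H)
((-9205 - w(-22, Y(5))) + 14980) + √(11995 - 6804) = ((-9205 - (1 + 3*11)/(6*11)) + 14980) + √(11995 - 6804) = ((-9205 - (1 + 33)/(6*11)) + 14980) + √5191 = ((-9205 - 34/(6*11)) + 14980) + √5191 = ((-9205 - 1*17/33) + 14980) + √5191 = ((-9205 - 17/33) + 14980) + √5191 = (-303782/33 + 14980) + √5191 = 190558/33 + √5191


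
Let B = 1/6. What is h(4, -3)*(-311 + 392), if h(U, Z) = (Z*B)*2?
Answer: -81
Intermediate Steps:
B = ⅙ ≈ 0.16667
h(U, Z) = Z/3 (h(U, Z) = (Z*(⅙))*2 = (Z/6)*2 = Z/3)
h(4, -3)*(-311 + 392) = ((⅓)*(-3))*(-311 + 392) = -1*81 = -81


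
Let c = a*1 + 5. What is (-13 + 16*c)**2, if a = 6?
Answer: 26569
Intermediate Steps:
c = 11 (c = 6*1 + 5 = 6 + 5 = 11)
(-13 + 16*c)**2 = (-13 + 16*11)**2 = (-13 + 176)**2 = 163**2 = 26569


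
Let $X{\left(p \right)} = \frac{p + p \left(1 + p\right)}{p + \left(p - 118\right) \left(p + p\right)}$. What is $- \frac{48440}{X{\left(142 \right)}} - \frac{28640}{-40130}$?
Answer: $- \frac{1190585483}{72234} \approx -16482.0$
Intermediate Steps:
$X{\left(p \right)} = \frac{p + p \left(1 + p\right)}{p + 2 p \left(-118 + p\right)}$ ($X{\left(p \right)} = \frac{p + p \left(1 + p\right)}{p + \left(-118 + p\right) 2 p} = \frac{p + p \left(1 + p\right)}{p + 2 p \left(-118 + p\right)}$)
$- \frac{48440}{X{\left(142 \right)}} - \frac{28640}{-40130} = - \frac{48440}{\frac{1}{-235 + 2 \cdot 142} \left(2 + 142\right)} - \frac{28640}{-40130} = - \frac{48440}{\frac{1}{-235 + 284} \cdot 144} - - \frac{2864}{4013} = - \frac{48440}{\frac{1}{49} \cdot 144} + \frac{2864}{4013} = - \frac{48440}{\frac{144}{49}} + \frac{2864}{4013} = \left(-48440\right) \frac{49}{144} + \frac{2864}{4013} = - \frac{296695}{18} + \frac{2864}{4013} = - \frac{1190585483}{72234}$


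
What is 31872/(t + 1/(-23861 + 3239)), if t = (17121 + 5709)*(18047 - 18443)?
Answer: -657264384/186436902961 ≈ -0.0035254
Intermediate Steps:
t = -9040680 (t = 22830*(-396) = -9040680)
31872/(t + 1/(-23861 + 3239)) = 31872/(-9040680 + 1/(-23861 + 3239)) = 31872/(-9040680 + 1/(-20622)) = 31872/(-9040680 - 1/20622) = 31872/(-186436902961/20622) = 31872*(-20622/186436902961) = -657264384/186436902961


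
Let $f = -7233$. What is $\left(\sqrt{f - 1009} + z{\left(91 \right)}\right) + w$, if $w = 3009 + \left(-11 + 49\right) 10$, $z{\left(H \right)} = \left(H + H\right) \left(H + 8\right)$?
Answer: $21407 + i \sqrt{8242} \approx 21407.0 + 90.785 i$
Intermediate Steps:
$z{\left(H \right)} = 2 H \left(8 + H\right)$
$w = 3389$ ($w = 3009 + 38 \cdot 10 = 3009 + 380 = 3389$)
$\left(\sqrt{f - 1009} + z{\left(91 \right)}\right) + w = \left(\sqrt{-7233 - 1009} + 2 \cdot 91 \left(8 + 91\right)\right) + 3389 = \left(\sqrt{-8242} + 2 \cdot 91 \cdot 99\right) + 3389 = \left(i \sqrt{8242} + 18018\right) + 3389 = \left(18018 + i \sqrt{8242}\right) + 3389 = 21407 + i \sqrt{8242}$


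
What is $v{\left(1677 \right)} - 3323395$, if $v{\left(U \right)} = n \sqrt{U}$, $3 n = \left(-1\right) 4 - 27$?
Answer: $-3323395 - \frac{31 \sqrt{1677}}{3} \approx -3.3238 \cdot 10^{6}$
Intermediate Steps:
$n = - \frac{31}{3}$ ($n = \frac{\left(-1\right) 4 - 27}{3} = \frac{-4 - 27}{3} = \frac{1}{3} \left(-31\right) = - \frac{31}{3} \approx -10.333$)
$v{\left(U \right)} = - \frac{31 \sqrt{U}}{3}$
$v{\left(1677 \right)} - 3323395 = - \frac{31 \sqrt{1677}}{3} - 3323395 = -3323395 - \frac{31 \sqrt{1677}}{3}$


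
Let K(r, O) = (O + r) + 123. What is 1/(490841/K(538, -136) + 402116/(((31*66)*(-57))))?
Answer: 48825/45479863 ≈ 0.0010736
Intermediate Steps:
K(r, O) = 123 + O + r
1/(490841/K(538, -136) + 402116/(((31*66)*(-57)))) = 1/(490841/(123 - 136 + 538) + 402116/(((31*66)*(-57)))) = 1/(490841/525 + 402116/((2046*(-57)))) = 1/(490841*(1/525) + 402116/(-116622)) = 1/(490841/525 + 402116*(-1/116622)) = 1/(490841/525 - 962/279) = 1/(45479863/48825) = 48825/45479863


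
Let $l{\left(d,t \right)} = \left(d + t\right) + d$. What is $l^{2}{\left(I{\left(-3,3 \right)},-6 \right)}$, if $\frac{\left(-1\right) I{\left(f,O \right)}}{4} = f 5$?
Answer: $12996$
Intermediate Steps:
$I{\left(f,O \right)} = - 20 f$ ($I{\left(f,O \right)} = - 4 f 5 = - 4 \cdot 5 f = - 20 f$)
$l{\left(d,t \right)} = t + 2 d$
$l^{2}{\left(I{\left(-3,3 \right)},-6 \right)} = \left(-6 + 2 \left(\left(-20\right) \left(-3\right)\right)\right)^{2} = \left(-6 + 2 \cdot 60\right)^{2} = \left(-6 + 120\right)^{2} = 114^{2} = 12996$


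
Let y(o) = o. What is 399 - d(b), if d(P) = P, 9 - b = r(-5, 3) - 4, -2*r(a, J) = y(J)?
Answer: 769/2 ≈ 384.50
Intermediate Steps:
r(a, J) = -J/2
b = 29/2 (b = 9 - (-½*3 - 4) = 9 - (-3/2 - 4) = 9 - 1*(-11/2) = 9 + 11/2 = 29/2 ≈ 14.500)
399 - d(b) = 399 - 1*29/2 = 399 - 29/2 = 769/2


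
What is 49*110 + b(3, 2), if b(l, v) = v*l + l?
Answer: 5399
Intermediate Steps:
b(l, v) = l + l*v (b(l, v) = l*v + l = l + l*v)
49*110 + b(3, 2) = 49*110 + 3*(1 + 2) = 5390 + 3*3 = 5390 + 9 = 5399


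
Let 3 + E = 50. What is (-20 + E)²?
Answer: 729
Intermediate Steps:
E = 47 (E = -3 + 50 = 47)
(-20 + E)² = (-20 + 47)² = 27² = 729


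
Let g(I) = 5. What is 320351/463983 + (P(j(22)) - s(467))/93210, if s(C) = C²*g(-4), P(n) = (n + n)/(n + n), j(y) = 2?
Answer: -6103686689/554459685 ≈ -11.008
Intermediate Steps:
P(n) = 1 (P(n) = (2*n)/((2*n)) = (2*n)*(1/(2*n)) = 1)
s(C) = 5*C² (s(C) = C²*5 = 5*C²)
320351/463983 + (P(j(22)) - s(467))/93210 = 320351/463983 + (1 - 5*467²)/93210 = 320351*(1/463983) + (1 - 5*218089)*(1/93210) = 320351/463983 + (1 - 1*1090445)*(1/93210) = 320351/463983 + (1 - 1090445)*(1/93210) = 320351/463983 - 1090444*1/93210 = 320351/463983 - 545222/46605 = -6103686689/554459685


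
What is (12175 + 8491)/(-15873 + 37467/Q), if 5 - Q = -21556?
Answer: -74263271/57033381 ≈ -1.3021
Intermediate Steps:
Q = 21561 (Q = 5 - 1*(-21556) = 5 + 21556 = 21561)
(12175 + 8491)/(-15873 + 37467/Q) = (12175 + 8491)/(-15873 + 37467/21561) = 20666/(-15873 + 37467*(1/21561)) = 20666/(-15873 + 12489/7187) = 20666/(-114066762/7187) = 20666*(-7187/114066762) = -74263271/57033381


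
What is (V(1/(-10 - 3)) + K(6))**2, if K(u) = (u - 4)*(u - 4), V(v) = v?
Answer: 2601/169 ≈ 15.391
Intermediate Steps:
K(u) = (-4 + u)**2 (K(u) = (-4 + u)*(-4 + u) = (-4 + u)**2)
(V(1/(-10 - 3)) + K(6))**2 = (1/(-10 - 3) + (-4 + 6)**2)**2 = (1/(-13) + 2**2)**2 = (-1/13 + 4)**2 = (51/13)**2 = 2601/169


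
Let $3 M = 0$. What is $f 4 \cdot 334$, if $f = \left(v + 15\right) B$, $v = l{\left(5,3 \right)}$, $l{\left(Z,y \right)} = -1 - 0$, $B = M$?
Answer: $0$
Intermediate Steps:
$M = 0$ ($M = \frac{1}{3} \cdot 0 = 0$)
$B = 0$
$l{\left(Z,y \right)} = -1$ ($l{\left(Z,y \right)} = -1 + 0 = -1$)
$v = -1$
$f = 0$ ($f = \left(-1 + 15\right) 0 = 14 \cdot 0 = 0$)
$f 4 \cdot 334 = 0 \cdot 4 \cdot 334 = 0 \cdot 1336 = 0$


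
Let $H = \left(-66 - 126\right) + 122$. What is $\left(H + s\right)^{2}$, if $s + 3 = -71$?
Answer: $20736$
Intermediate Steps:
$s = -74$ ($s = -3 - 71 = -74$)
$H = -70$ ($H = -192 + 122 = -70$)
$\left(H + s\right)^{2} = \left(-70 - 74\right)^{2} = \left(-144\right)^{2} = 20736$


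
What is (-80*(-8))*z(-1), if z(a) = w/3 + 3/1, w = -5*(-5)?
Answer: 21760/3 ≈ 7253.3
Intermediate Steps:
w = 25
z(a) = 34/3 (z(a) = 25/3 + 3/1 = 25*(1/3) + 3*1 = 25/3 + 3 = 34/3)
(-80*(-8))*z(-1) = -80*(-8)*(34/3) = -1*(-640)*(34/3) = 640*(34/3) = 21760/3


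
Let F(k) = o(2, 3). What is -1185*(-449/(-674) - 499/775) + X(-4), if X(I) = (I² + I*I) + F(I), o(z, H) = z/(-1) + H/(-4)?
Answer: 589869/208940 ≈ 2.8232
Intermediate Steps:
o(z, H) = -z - H/4 (o(z, H) = z*(-1) + H*(-¼) = -z - H/4)
F(k) = -11/4 (F(k) = -1*2 - ¼*3 = -2 - ¾ = -11/4)
X(I) = -11/4 + 2*I² (X(I) = (I² + I*I) - 11/4 = (I² + I²) - 11/4 = 2*I² - 11/4 = -11/4 + 2*I²)
-1185*(-449/(-674) - 499/775) + X(-4) = -1185*(-449/(-674) - 499/775) + (-11/4 + 2*(-4)²) = -1185*(-449*(-1/674) - 499*1/775) + (-11/4 + 2*16) = -1185*(449/674 - 499/775) + (-11/4 + 32) = -1185*11649/522350 + 117/4 = -2760813/104470 + 117/4 = 589869/208940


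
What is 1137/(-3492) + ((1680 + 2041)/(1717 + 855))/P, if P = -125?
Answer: -7886234/23389125 ≈ -0.33718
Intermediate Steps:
1137/(-3492) + ((1680 + 2041)/(1717 + 855))/P = 1137/(-3492) + ((1680 + 2041)/(1717 + 855))/(-125) = 1137*(-1/3492) + (3721/2572)*(-1/125) = -379/1164 + (3721*(1/2572))*(-1/125) = -379/1164 + (3721/2572)*(-1/125) = -379/1164 - 3721/321500 = -7886234/23389125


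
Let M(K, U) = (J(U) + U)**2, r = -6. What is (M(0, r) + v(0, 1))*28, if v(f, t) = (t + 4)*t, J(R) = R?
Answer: 4172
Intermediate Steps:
v(f, t) = t*(4 + t) (v(f, t) = (4 + t)*t = t*(4 + t))
M(K, U) = 4*U**2 (M(K, U) = (U + U)**2 = (2*U)**2 = 4*U**2)
(M(0, r) + v(0, 1))*28 = (4*(-6)**2 + 1*(4 + 1))*28 = (4*36 + 1*5)*28 = (144 + 5)*28 = 149*28 = 4172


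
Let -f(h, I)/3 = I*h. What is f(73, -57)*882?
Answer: 11010006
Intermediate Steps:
f(h, I) = -3*I*h
f(73, -57)*882 = -3*(-57)*73*882 = 12483*882 = 11010006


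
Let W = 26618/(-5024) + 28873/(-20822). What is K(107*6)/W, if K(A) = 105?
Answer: -915335120/58274829 ≈ -15.707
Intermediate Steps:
W = -174824487/26152432 (W = 26618*(-1/5024) + 28873*(-1/20822) = -13309/2512 - 28873/20822 = -174824487/26152432 ≈ -6.6848)
K(107*6)/W = 105/(-174824487/26152432) = 105*(-26152432/174824487) = -915335120/58274829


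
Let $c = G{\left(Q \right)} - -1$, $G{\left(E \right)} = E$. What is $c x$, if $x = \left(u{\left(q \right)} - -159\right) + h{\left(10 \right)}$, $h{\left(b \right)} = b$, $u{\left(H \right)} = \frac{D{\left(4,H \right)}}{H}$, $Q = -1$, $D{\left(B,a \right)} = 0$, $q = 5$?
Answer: $0$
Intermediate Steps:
$u{\left(H \right)} = 0$ ($u{\left(H \right)} = \frac{0}{H} = 0$)
$x = 169$ ($x = \left(0 - -159\right) + 10 = \left(0 + 159\right) + 10 = 159 + 10 = 169$)
$c = 0$ ($c = -1 - -1 = -1 + 1 = 0$)
$c x = 0 \cdot 169 = 0$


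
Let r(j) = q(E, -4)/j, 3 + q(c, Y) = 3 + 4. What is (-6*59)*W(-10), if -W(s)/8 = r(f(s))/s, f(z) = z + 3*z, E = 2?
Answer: 708/25 ≈ 28.320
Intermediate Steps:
q(c, Y) = 4 (q(c, Y) = -3 + (3 + 4) = -3 + 7 = 4)
f(z) = 4*z
r(j) = 4/j
W(s) = -8/s² (W(s) = -8*4/((4*s))/s = -8*4*(1/(4*s))/s = -8/(s*s) = -8/s²)
(-6*59)*W(-10) = (-6*59)*(-8/(-10)²) = -(-2832)/100 = -354*(-2/25) = 708/25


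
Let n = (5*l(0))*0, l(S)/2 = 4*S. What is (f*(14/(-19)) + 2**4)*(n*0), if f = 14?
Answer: 0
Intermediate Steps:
l(S) = 8*S (l(S) = 2*(4*S) = 8*S)
n = 0 (n = (5*(8*0))*0 = (5*0)*0 = 0*0 = 0)
(f*(14/(-19)) + 2**4)*(n*0) = (14*(14/(-19)) + 2**4)*(0*0) = (14*(14*(-1/19)) + 16)*0 = (14*(-14/19) + 16)*0 = (-196/19 + 16)*0 = (108/19)*0 = 0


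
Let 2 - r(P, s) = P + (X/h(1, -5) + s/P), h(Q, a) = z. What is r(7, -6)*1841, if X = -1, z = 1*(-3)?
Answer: -24722/3 ≈ -8240.7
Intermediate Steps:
z = -3
h(Q, a) = -3
r(P, s) = 5/3 - P - s/P (r(P, s) = 2 - (P + (-1/(-3) + s/P)) = 2 - (P + (-1*(-1/3) + s/P)) = 2 - (P + (1/3 + s/P)) = 2 - (1/3 + P + s/P) = 2 + (-1/3 - P - s/P) = 5/3 - P - s/P)
r(7, -6)*1841 = (5/3 - 1*7 - 1*(-6)/7)*1841 = (5/3 - 7 - 1*(-6)*1/7)*1841 = (5/3 - 7 + 6/7)*1841 = -94/21*1841 = -24722/3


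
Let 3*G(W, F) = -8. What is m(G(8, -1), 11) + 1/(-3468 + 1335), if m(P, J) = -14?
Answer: -29863/2133 ≈ -14.000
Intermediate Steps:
G(W, F) = -8/3 (G(W, F) = (⅓)*(-8) = -8/3)
m(G(8, -1), 11) + 1/(-3468 + 1335) = -14 + 1/(-3468 + 1335) = -14 + 1/(-2133) = -14 - 1/2133 = -29863/2133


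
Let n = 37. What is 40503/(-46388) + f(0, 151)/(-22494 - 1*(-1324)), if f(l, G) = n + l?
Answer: -429582433/491016980 ≈ -0.87488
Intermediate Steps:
f(l, G) = 37 + l
40503/(-46388) + f(0, 151)/(-22494 - 1*(-1324)) = 40503/(-46388) + (37 + 0)/(-22494 - 1*(-1324)) = 40503*(-1/46388) + 37/(-22494 + 1324) = -40503/46388 + 37/(-21170) = -40503/46388 + 37*(-1/21170) = -40503/46388 - 37/21170 = -429582433/491016980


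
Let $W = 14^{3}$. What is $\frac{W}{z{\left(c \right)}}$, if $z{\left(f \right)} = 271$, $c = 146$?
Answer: $\frac{2744}{271} \approx 10.125$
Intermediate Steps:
$W = 2744$
$\frac{W}{z{\left(c \right)}} = \frac{2744}{271}$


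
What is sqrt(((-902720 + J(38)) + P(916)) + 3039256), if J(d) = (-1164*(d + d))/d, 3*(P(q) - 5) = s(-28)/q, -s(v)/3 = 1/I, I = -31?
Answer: sqrt(430221494565551)/14198 ≈ 1460.9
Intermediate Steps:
s(v) = 3/31 (s(v) = -3/(-31) = -3*(-1/31) = 3/31)
P(q) = 5 + 1/(31*q) (P(q) = 5 + (3/(31*q))/3 = 5 + 1/(31*q))
J(d) = -2328 (J(d) = (-2328*d)/d = -2328)
sqrt(((-902720 + J(38)) + P(916)) + 3039256) = sqrt(((-902720 - 2328) + (5 + (1/31)/916)) + 3039256) = sqrt((-905048 + (5 + (1/31)*(1/916))) + 3039256) = sqrt((-905048 + (5 + 1/28396)) + 3039256) = sqrt((-905048 + 141981/28396) + 3039256) = sqrt(-25699601027/28396 + 3039256) = sqrt(60603112349/28396) = sqrt(430221494565551)/14198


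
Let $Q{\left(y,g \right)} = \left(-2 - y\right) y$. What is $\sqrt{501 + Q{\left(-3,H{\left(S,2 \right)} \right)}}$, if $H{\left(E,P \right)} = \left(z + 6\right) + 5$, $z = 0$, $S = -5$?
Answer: $\sqrt{498} \approx 22.316$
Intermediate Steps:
$H{\left(E,P \right)} = 11$ ($H{\left(E,P \right)} = \left(0 + 6\right) + 5 = 6 + 5 = 11$)
$Q{\left(y,g \right)} = y \left(-2 - y\right)$
$\sqrt{501 + Q{\left(-3,H{\left(S,2 \right)} \right)}} = \sqrt{501 - - 3 \left(2 - 3\right)} = \sqrt{501 - \left(-3\right) \left(-1\right)} = \sqrt{501 - 3} = \sqrt{498}$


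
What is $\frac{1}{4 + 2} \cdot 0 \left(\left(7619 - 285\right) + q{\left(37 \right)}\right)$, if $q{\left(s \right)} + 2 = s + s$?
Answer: $0$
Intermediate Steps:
$q{\left(s \right)} = -2 + 2 s$ ($q{\left(s \right)} = -2 + \left(s + s\right) = -2 + 2 s$)
$\frac{1}{4 + 2} \cdot 0 \left(\left(7619 - 285\right) + q{\left(37 \right)}\right) = \frac{1}{4 + 2} \cdot 0 \left(\left(7619 - 285\right) + \left(-2 + 2 \cdot 37\right)\right) = \frac{1}{6} \cdot 0 \left(7334 + \left(-2 + 74\right)\right) = \frac{1}{6} \cdot 0 \left(7334 + 72\right) = 0 \cdot 7406 = 0$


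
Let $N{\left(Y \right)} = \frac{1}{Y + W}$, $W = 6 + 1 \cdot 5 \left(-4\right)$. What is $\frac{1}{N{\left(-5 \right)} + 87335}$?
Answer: $\frac{19}{1659364} \approx 1.145 \cdot 10^{-5}$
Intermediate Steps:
$W = -14$ ($W = 6 + 5 \left(-4\right) = 6 - 20 = -14$)
$N{\left(Y \right)} = \frac{1}{-14 + Y}$ ($N{\left(Y \right)} = \frac{1}{Y - 14} = \frac{1}{-14 + Y}$)
$\frac{1}{N{\left(-5 \right)} + 87335} = \frac{1}{\frac{1}{-14 - 5} + 87335} = \frac{1}{\frac{1}{-19} + 87335} = \frac{1}{- \frac{1}{19} + 87335} = \frac{1}{\frac{1659364}{19}} = \frac{19}{1659364}$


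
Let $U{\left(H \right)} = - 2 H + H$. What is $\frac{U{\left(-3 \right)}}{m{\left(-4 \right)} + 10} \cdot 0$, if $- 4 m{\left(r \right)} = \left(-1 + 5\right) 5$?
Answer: $0$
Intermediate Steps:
$m{\left(r \right)} = -5$ ($m{\left(r \right)} = - \frac{\left(-1 + 5\right) 5}{4} = - \frac{4 \cdot 5}{4} = \left(- \frac{1}{4}\right) 20 = -5$)
$U{\left(H \right)} = - H$
$\frac{U{\left(-3 \right)}}{m{\left(-4 \right)} + 10} \cdot 0 = \frac{\left(-1\right) \left(-3\right)}{-5 + 10} \cdot 0 = \frac{3}{5} \cdot 0 = 0$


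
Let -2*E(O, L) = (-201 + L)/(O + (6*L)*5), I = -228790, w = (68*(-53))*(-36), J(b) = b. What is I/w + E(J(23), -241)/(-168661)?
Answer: -139051664172953/78854499657144 ≈ -1.7634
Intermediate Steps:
w = 129744 (w = -3604*(-36) = 129744)
E(O, L) = -(-201 + L)/(2*(O + 30*L)) (E(O, L) = -(-201 + L)/(2*(O + (6*L)*5)) = -(-201 + L)/(2*(O + 30*L)))
I/w + E(J(23), -241)/(-168661) = -228790/129744 + ((201 - 1*(-241))/(2*(23 + 30*(-241))))/(-168661) = -228790*1/129744 + ((201 + 241)/(2*(23 - 7230)))*(-1/168661) = -114395/64872 + ((½)*442/(-7207))*(-1/168661) = -114395/64872 + ((½)*(-1/7207)*442)*(-1/168661) = -114395/64872 - 221/7207*(-1/168661) = -114395/64872 + 221/1215539827 = -139051664172953/78854499657144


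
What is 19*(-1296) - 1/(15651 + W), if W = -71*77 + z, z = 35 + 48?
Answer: -252814609/10267 ≈ -24624.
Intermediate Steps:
z = 83
W = -5384 (W = -71*77 + 83 = -5467 + 83 = -5384)
19*(-1296) - 1/(15651 + W) = 19*(-1296) - 1/(15651 - 5384) = -24624 - 1/10267 = -252814609/10267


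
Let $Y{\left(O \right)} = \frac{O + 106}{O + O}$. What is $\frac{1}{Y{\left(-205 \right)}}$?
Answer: $\frac{410}{99} \approx 4.1414$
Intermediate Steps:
$Y{\left(O \right)} = \frac{106 + O}{2 O}$
$\frac{1}{Y{\left(-205 \right)}} = \frac{1}{\frac{1}{2} \frac{1}{-205} \left(106 - 205\right)} = \frac{1}{\frac{1}{2} \left(- \frac{1}{205}\right) \left(-99\right)} = \frac{1}{\frac{99}{410}} = \frac{410}{99}$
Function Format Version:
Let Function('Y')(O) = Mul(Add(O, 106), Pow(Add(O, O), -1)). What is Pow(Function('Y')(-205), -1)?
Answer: Rational(410, 99) ≈ 4.1414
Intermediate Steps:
Function('Y')(O) = Mul(Rational(1, 2), Pow(O, -1), Add(106, O)) (Function('Y')(O) = Mul(Add(106, O), Pow(Mul(2, O), -1)) = Mul(Add(106, O), Mul(Rational(1, 2), Pow(O, -1))) = Mul(Rational(1, 2), Pow(O, -1), Add(106, O)))
Pow(Function('Y')(-205), -1) = Pow(Mul(Rational(1, 2), Pow(-205, -1), Add(106, -205)), -1) = Pow(Mul(Rational(1, 2), Rational(-1, 205), -99), -1) = Pow(Rational(99, 410), -1) = Rational(410, 99)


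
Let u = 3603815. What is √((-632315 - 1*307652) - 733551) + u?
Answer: 3603815 + I*√1673518 ≈ 3.6038e+6 + 1293.6*I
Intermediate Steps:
√((-632315 - 1*307652) - 733551) + u = √((-632315 - 1*307652) - 733551) + 3603815 = √((-632315 - 307652) - 733551) + 3603815 = √(-939967 - 733551) + 3603815 = √(-1673518) + 3603815 = I*√1673518 + 3603815 = 3603815 + I*√1673518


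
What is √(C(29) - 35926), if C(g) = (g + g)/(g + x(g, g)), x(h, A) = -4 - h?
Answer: I*√143762/2 ≈ 189.58*I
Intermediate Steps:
C(g) = -g/2 (C(g) = (g + g)/(g + (-4 - g)) = (2*g)/(-4) = (2*g)*(-¼) = -g/2)
√(C(29) - 35926) = √(-½*29 - 35926) = √(-29/2 - 35926) = √(-71881/2) = I*√143762/2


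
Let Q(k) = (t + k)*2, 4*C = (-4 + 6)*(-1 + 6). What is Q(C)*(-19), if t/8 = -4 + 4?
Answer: -95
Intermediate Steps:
C = 5/2 (C = ((-4 + 6)*(-1 + 6))/4 = (2*5)/4 = (1/4)*10 = 5/2 ≈ 2.5000)
t = 0 (t = 8*(-4 + 4) = 8*0 = 0)
Q(k) = 2*k (Q(k) = (0 + k)*2 = k*2 = 2*k)
Q(C)*(-19) = (2*(5/2))*(-19) = 5*(-19) = -95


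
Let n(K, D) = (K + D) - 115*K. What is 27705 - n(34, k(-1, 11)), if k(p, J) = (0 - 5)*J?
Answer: 31636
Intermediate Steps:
k(p, J) = -5*J
n(K, D) = D - 114*K (n(K, D) = (D + K) - 115*K = D - 114*K)
27705 - n(34, k(-1, 11)) = 27705 - (-5*11 - 114*34) = 27705 - (-55 - 3876) = 27705 - 1*(-3931) = 27705 + 3931 = 31636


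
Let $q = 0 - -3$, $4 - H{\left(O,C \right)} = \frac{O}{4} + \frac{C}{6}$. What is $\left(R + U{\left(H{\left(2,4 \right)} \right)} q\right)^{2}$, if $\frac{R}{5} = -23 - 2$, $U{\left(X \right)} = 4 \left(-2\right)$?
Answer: $22201$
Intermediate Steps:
$H{\left(O,C \right)} = 4 - \frac{O}{4} - \frac{C}{6}$ ($H{\left(O,C \right)} = 4 - \left(\frac{O}{4} + \frac{C}{6}\right) = 4 - \frac{O}{4} - \frac{C}{6}$)
$q = 3$ ($q = 0 + 3 = 3$)
$U{\left(X \right)} = -8$
$R = -125$ ($R = 5 \left(-23 - 2\right) = 5 \left(-25\right) = -125$)
$\left(R + U{\left(H{\left(2,4 \right)} \right)} q\right)^{2} = \left(-125 - 24\right)^{2} = \left(-149\right)^{2} = 22201$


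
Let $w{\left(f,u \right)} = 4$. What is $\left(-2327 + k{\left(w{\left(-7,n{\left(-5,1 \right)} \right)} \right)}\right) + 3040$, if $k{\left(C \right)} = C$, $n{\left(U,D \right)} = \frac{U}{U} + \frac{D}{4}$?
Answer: $717$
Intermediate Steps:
$n{\left(U,D \right)} = 1 + \frac{D}{4}$ ($n{\left(U,D \right)} = 1 + D \frac{1}{4} = 1 + \frac{D}{4}$)
$\left(-2327 + k{\left(w{\left(-7,n{\left(-5,1 \right)} \right)} \right)}\right) + 3040 = \left(-2327 + 4\right) + 3040 = -2323 + 3040 = 717$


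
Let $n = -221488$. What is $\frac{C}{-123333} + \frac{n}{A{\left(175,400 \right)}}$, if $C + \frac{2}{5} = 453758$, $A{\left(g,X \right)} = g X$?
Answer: $- \frac{527498317}{77083125} \approx -6.8432$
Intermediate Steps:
$A{\left(g,X \right)} = X g$
$C = \frac{2268788}{5}$ ($C = - \frac{2}{5} + 453758 = \frac{2268788}{5} \approx 4.5376 \cdot 10^{5}$)
$\frac{C}{-123333} + \frac{n}{A{\left(175,400 \right)}} = \frac{2268788}{5 \left(-123333\right)} - \frac{221488}{400 \cdot 175} = \frac{2268788}{5} \left(- \frac{1}{123333}\right) - \frac{221488}{70000} = - \frac{2268788}{616665} - \frac{13843}{4375} = - \frac{527498317}{77083125}$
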